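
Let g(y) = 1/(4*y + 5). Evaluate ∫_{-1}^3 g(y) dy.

An antiderivative is F(y) = log(4*y + 5)/4.
Then F(3) - F(-1) = (log(17)/4) - (0) = log(17)/4.

log(17)/4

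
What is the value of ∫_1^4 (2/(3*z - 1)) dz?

An antiderivative is F(z) = 2*log(3*z - 1)/3.
Then F(4) - F(1) = (2*log(11)/3) - (2*log(2)/3) = -2*log(2)/3 + 2*log(11)/3.

-2*log(2)/3 + 2*log(11)/3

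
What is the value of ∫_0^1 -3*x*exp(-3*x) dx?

Integrate by parts once (u = x, dv = -3*exp(-3*x) dx).
An antiderivative is F(x) = (3*x + 1)*exp(-3*x)/3.
Then F(1) - F(0) = (4*exp(-3)/3) - (1/3) = (4 - exp(3))*exp(-3)/3.

(4 - exp(3))*exp(-3)/3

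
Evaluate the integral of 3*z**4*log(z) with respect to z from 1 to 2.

Integrate by parts once (u = ln z, dv = 3*z**4 dz).
An antiderivative is F(z) = 3*z**5*(5*log(z) - 1)/25.
Then F(2) - F(1) = (-96/25 + 96*log(2)/5) - (-3/25) = -93/25 + 96*log(2)/5.

-93/25 + 96*log(2)/5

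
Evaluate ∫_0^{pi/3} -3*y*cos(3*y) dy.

2/3

Integrate by parts once (u = y, dv = -3*cos(3*y) dy).
An antiderivative is F(y) = -y*sin(3*y) - cos(3*y)/3.
Then F(pi/3) - F(0) = (1/3) - (-1/3) = 2/3.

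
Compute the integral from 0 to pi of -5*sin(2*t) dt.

0

An antiderivative is F(t) = 5*cos(2*t)/2.
Then F(pi) - F(0) = (5/2) - (5/2) = 0.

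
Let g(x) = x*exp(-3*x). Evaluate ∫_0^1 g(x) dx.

Integrate by parts once (u = x, dv = exp(-3*x) dx).
An antiderivative is F(x) = (-3*x - 1)*exp(-3*x)/9.
Then F(1) - F(0) = (-4*exp(-3)/9) - (-1/9) = (-4 + exp(3))*exp(-3)/9.

(-4 + exp(3))*exp(-3)/9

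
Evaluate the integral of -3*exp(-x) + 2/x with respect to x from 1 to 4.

An antiderivative is F(x) = 2*log(x) + 3*exp(-x).
Then F(4) - F(1) = (3*exp(-4) + 4*log(2)) - (3*exp(-1)) = -3*exp(-1) + 3*exp(-4) + 4*log(2).

-3*exp(-1) + 3*exp(-4) + 4*log(2)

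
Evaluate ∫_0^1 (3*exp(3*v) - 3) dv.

An antiderivative is F(v) = exp(3*v) - 3*v.
Then F(1) - F(0) = (-3 + exp(3)) - (1) = -4 + exp(3).

-4 + exp(3)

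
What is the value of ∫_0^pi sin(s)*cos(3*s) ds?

Use the identity sin(s)cos(3*s) = [sin(4*s) + sin(-2*s)]/2.
An antiderivative is F(s) = cos(2*s)/4 - cos(4*s)/8.
Then F(pi) - F(0) = (1/8) - (1/8) = 0.

0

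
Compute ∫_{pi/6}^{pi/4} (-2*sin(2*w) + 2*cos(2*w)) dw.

1/2 - sqrt(3)/2

An antiderivative is F(w) = sin(2*w) + cos(2*w).
Then F(pi/4) - F(pi/6) = (1) - (1/2 + sqrt(3)/2) = 1/2 - sqrt(3)/2.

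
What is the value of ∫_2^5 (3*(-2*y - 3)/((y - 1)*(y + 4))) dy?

-3*log(3) - 3*log(2)

Factor the denominator: y**2 + 3*y - 4 = (y + 4)(y - 1).
Partial fractions: 3*(-2*y - 3)/((y - 1)*(y + 4)) = -3/(y + 4) - 3/(y - 1).
An antiderivative is F(y) = -3*log(y - 1) - 3*log(y + 4).
Then F(5) - F(2) = (-6*log(3) - 6*log(2)) - (-3*log(3) - 3*log(2)) = -3*log(3) - 3*log(2).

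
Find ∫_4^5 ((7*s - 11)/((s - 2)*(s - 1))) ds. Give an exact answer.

log(32/3)

Factor the denominator: s**2 - 3*s + 2 = (s - 1)(s - 2).
Partial fractions: (7*s - 11)/((s - 2)*(s - 1)) = 4/(s - 1) + 3/(s - 2).
An antiderivative is F(s) = 3*log(s - 2) + 4*log(s - 1).
Then F(5) - F(4) = (3*log(3) + 8*log(2)) - (3*log(2) + 4*log(3)) = log(32/3).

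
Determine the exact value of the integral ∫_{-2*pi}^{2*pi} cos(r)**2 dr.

Use the identity cos^2(r) = (1 + cos(2*r))/2.
An antiderivative is F(r) = r/2 + sin(2*r)/4.
Then F(2*pi) - F(-2*pi) = (pi) - (-pi) = 2*pi.

2*pi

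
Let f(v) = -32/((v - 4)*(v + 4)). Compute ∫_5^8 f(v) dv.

Factor the denominator: v**2 - 16 = (v + 4)(v - 4).
Partial fractions: -32/((v - 4)*(v + 4)) = 4/(v + 4) - 4/(v - 4).
An antiderivative is F(v) = -4*log(v - 4) + 4*log(v + 4).
Then F(8) - F(5) = (log(81)) - (8*log(3)) = -log(81).

-log(81)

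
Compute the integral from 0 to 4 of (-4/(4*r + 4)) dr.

An antiderivative is F(r) = -log(4*r + 4).
Then F(4) - F(0) = (-log(20)) - (-log(4)) = -log(5).

-log(5)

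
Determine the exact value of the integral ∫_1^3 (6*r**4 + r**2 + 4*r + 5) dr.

By the power rule, an antiderivative is F(r) = 6*r**5/5 + r**3/3 + 2*r**2 + 5*r.
Then F(3) - F(1) = (1668/5) - (128/15) = 4876/15.

4876/15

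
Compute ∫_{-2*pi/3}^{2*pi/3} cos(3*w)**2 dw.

Use the identity cos^2(3*w) = (1 + cos(6*w))/2.
An antiderivative is F(w) = w/2 + sin(6*w)/12.
Then F(2*pi/3) - F(-2*pi/3) = (pi/3) - (-pi/3) = 2*pi/3.

2*pi/3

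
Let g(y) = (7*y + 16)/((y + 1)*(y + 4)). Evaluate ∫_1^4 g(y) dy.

Factor the denominator: y**2 + 5*y + 4 = (y + 4)(y + 1).
Partial fractions: (7*y + 16)/((y + 1)*(y + 4)) = 4/(y + 4) + 3/(y + 1).
An antiderivative is F(y) = 3*log(y + 1) + 4*log(y + 4).
Then F(4) - F(1) = (3*log(5) + 12*log(2)) - (3*log(2) + 4*log(5)) = -log(5) + 9*log(2).

-log(5) + 9*log(2)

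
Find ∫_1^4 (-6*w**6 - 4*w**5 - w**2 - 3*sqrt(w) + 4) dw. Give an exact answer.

By the power rule, an antiderivative is F(w) = -6*w**7/7 - 2*w**6/3 - 2*w**(3/2) - w**3/3 + 4*w.
Then F(4) - F(1) = (-117568/7) - (1/7) = -117569/7.

-117569/7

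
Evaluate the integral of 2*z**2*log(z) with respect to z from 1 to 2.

-14/9 + 16*log(2)/3

Integrate by parts once (u = ln z, dv = 2*z**2 dz).
An antiderivative is F(z) = 2*z**3*(3*log(z) - 1)/9.
Then F(2) - F(1) = (-16/9 + 16*log(2)/3) - (-2/9) = -14/9 + 16*log(2)/3.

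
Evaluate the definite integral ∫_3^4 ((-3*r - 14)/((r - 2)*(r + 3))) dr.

Factor the denominator: r**2 + r - 6 = (r + 3)(r - 2).
Partial fractions: (-3*r - 14)/((r - 2)*(r + 3)) = 1/(r + 3) - 4/(r - 2).
An antiderivative is F(r) = -4*log(r - 2) + log(r + 3).
Then F(4) - F(3) = (log(7/16)) - (log(6)) = log(7/96).

log(7/96)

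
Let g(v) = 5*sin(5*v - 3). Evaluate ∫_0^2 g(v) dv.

Let u = 5*v - 3, so du = 5 dv. When v = 0, u = -3; when v = 2, u = 7.
The integral becomes ∫ sin(u) du from -3 to 7, with antiderivative -cos(u).
Back in v: F(v) = -cos(5*v - 3).
Then F(2) - F(0) = (-cos(7)) - (-cos(3)) = cos(3) - cos(7).

cos(3) - cos(7)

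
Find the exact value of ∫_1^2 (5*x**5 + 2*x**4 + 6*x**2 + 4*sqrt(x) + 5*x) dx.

By the power rule, an antiderivative is F(x) = 5*x**6/6 + 2*x**5/5 + 8*x**(3/2)/3 + 2*x**3 + 5*x**2/2.
Then F(2) - F(1) = (16*sqrt(2)/3 + 1382/15) - (42/5) = 16*sqrt(2)/3 + 1256/15.

16*sqrt(2)/3 + 1256/15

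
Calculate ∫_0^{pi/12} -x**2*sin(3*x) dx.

-sqrt(2)/27 - sqrt(2)*pi/108 + sqrt(2)*pi**2/864 + 2/27

Integrate by parts twice (u = x^2, dv = -sin(3*x) dx).
An antiderivative is F(x) = x**2*cos(3*x)/3 - 2*x*sin(3*x)/9 - 2*cos(3*x)/27.
Then F(pi/12) - F(0) = (sqrt(2)*(-32 - 8*pi + pi**2)/864) - (-2/27) = -sqrt(2)/27 - sqrt(2)*pi/108 + sqrt(2)*pi**2/864 + 2/27.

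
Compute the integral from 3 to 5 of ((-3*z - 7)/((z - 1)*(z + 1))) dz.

-7*log(2) + 2*log(3)

Factor the denominator: z**2 - 1 = (z + 1)(z - 1).
Partial fractions: (-3*z - 7)/((z - 1)*(z + 1)) = 2/(z + 1) - 5/(z - 1).
An antiderivative is F(z) = -5*log(z - 1) + 2*log(z + 1).
Then F(5) - F(3) = (-8*log(2) + 2*log(3)) - (-log(2)) = -7*log(2) + 2*log(3).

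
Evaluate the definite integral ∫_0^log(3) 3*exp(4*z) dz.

Let u = exp(z), so du = exp(z) dz. When z = 0, u = 1; when z = log(3), u = 3.
The integral becomes 3·∫ u**3 du from 1 to 3, with antiderivative 3*u**4/4.
Back in z: F(z) = 3*exp(4*z)/4.
Then F(log(3)) - F(0) = (243/4) - (3/4) = 60.

60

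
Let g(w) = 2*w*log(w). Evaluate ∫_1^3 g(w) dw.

-4 + 9*log(3)

Integrate by parts once (u = ln w, dv = 2*w dw).
An antiderivative is F(w) = w**2*(2*log(w) - 1)/2.
Then F(3) - F(1) = (-9/2 + 9*log(3)) - (-1/2) = -4 + 9*log(3).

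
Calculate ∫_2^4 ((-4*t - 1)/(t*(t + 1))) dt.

Factor the denominator: t**2 + t = (t + 1)t.
Partial fractions: (-4*t - 1)/(t*(t + 1)) = -3/(t + 1) - 1/t.
An antiderivative is F(t) = -log(t) - 3*log(t + 1).
Then F(4) - F(2) = (-3*log(5) - 2*log(2)) - (-log(54)) = -3*log(5) - log(2) + 3*log(3).

-3*log(5) - log(2) + 3*log(3)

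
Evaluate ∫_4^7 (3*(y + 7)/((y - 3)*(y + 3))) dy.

-2*log(5) + 2*log(7) + 8*log(2)

Factor the denominator: y**2 - 9 = (y + 3)(y - 3).
Partial fractions: 3*(y + 7)/((y - 3)*(y + 3)) = -2/(y + 3) + 5/(y - 3).
An antiderivative is F(y) = 5*log(y - 3) - 2*log(y + 3).
Then F(7) - F(4) = (-2*log(5) + 8*log(2)) - (-log(49)) = -2*log(5) + 2*log(7) + 8*log(2).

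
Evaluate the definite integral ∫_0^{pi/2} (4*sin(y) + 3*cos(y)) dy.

7

An antiderivative is F(y) = 3*sin(y) - 4*cos(y).
Then F(pi/2) - F(0) = (3) - (-4) = 7.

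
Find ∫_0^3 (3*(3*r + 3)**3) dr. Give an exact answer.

20655/4

Let u = 3*r + 3, so du = 3 dr. When r = 0, u = 3; when r = 3, u = 12.
The integral becomes ∫ u**3 du from 3 to 12, with antiderivative u**4/4.
Back in r: F(r) = (3*r + 3)**4/4.
Then F(3) - F(0) = (5184) - (81/4) = 20655/4.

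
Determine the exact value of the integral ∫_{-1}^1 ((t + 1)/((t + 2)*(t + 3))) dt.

Factor the denominator: t**2 + 5*t + 6 = (t + 3)(t + 2).
Partial fractions: (t + 1)/((t + 2)*(t + 3)) = 2/(t + 3) - 1/(t + 2).
An antiderivative is F(t) = -log(t + 2) + 2*log(t + 3).
Then F(1) - F(-1) = (log(16/3)) - (log(4)) = log(4/3).

log(4/3)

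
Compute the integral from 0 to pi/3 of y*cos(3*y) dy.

-2/9

Integrate by parts once (u = y, dv = cos(3*y) dy).
An antiderivative is F(y) = y*sin(3*y)/3 + cos(3*y)/9.
Then F(pi/3) - F(0) = (-1/9) - (1/9) = -2/9.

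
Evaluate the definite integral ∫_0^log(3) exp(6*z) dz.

364/3

Let u = exp(z), so du = exp(z) dz. When z = 0, u = 1; when z = log(3), u = 3.
The integral becomes ∫ u**5 du from 1 to 3, with antiderivative u**6/6.
Back in z: F(z) = exp(6*z)/6.
Then F(log(3)) - F(0) = (243/2) - (1/6) = 364/3.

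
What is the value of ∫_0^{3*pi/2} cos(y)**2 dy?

Use the identity cos^2(y) = (1 + cos(2*y))/2.
An antiderivative is F(y) = y/2 + sin(2*y)/4.
Then F(3*pi/2) - F(0) = (3*pi/4) - (0) = 3*pi/4.

3*pi/4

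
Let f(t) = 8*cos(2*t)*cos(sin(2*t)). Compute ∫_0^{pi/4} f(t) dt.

4*sin(1)

Let u = sin(2*t), so du = 2*cos(2*t) dt. When t = 0, u = 0; when t = pi/4, u = 1.
The integral becomes 4·∫ cos(u) du from 0 to 1, with antiderivative 4*sin(u).
Back in t: F(t) = 4*sin(sin(2*t)).
Then F(pi/4) - F(0) = (4*sin(1)) - (0) = 4*sin(1).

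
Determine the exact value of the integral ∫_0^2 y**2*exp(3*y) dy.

Integrate by parts twice (u = y^2, dv = exp(3*y) dy).
An antiderivative is F(y) = (9*y**2 - 6*y + 2)*exp(3*y)/27.
Then F(2) - F(0) = (26*exp(6)/27) - (2/27) = -2/27 + 26*exp(6)/27.

-2/27 + 26*exp(6)/27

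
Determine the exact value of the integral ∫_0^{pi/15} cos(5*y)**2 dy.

sqrt(3)/40 + pi/30

Use the identity cos^2(5*y) = (1 + cos(10*y))/2.
An antiderivative is F(y) = y/2 + sin(10*y)/20.
Then F(pi/15) - F(0) = (sqrt(3)/40 + pi/30) - (0) = sqrt(3)/40 + pi/30.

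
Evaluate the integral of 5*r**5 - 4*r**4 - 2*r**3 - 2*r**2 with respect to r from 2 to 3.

By the power rule, an antiderivative is F(r) = 5*r**6/6 - 4*r**5/5 - r**4/2 - 2*r**3/3.
Then F(3) - F(2) = (1773/5) - (72/5) = 1701/5.

1701/5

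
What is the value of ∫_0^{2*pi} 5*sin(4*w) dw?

0

An antiderivative is F(w) = -5*cos(4*w)/4.
Then F(2*pi) - F(0) = (-5/4) - (-5/4) = 0.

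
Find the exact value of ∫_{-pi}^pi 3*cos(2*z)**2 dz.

3*pi

Use the identity cos^2(2*z) = (1 + cos(4*z))/2.
An antiderivative is F(z) = 3*z/2 + 3*sin(4*z)/8.
Then F(pi) - F(-pi) = (3*pi/2) - (-3*pi/2) = 3*pi.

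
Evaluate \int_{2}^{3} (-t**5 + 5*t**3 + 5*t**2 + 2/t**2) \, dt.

29/12

By the power rule, an antiderivative is F(t) = -t**6/6 + 5*t**4/4 + 5*t**3/3 - 2/t.
Then F(3) - F(2) = (289/12) - (65/3) = 29/12.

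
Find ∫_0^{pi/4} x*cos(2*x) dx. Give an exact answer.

Integrate by parts once (u = x, dv = cos(2*x) dx).
An antiderivative is F(x) = x*sin(2*x)/2 + cos(2*x)/4.
Then F(pi/4) - F(0) = (pi/8) - (1/4) = -1/4 + pi/8.

-1/4 + pi/8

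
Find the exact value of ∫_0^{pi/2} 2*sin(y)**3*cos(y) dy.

1/2

Let u = sin(y), so du = cos(y) dy. When y = 0, u = 0; when y = pi/2, u = 1.
The integral becomes 2·∫ u**3 du from 0 to 1, with antiderivative u**4/2.
Back in y: F(y) = sin(y)**4/2.
Then F(pi/2) - F(0) = (1/2) - (0) = 1/2.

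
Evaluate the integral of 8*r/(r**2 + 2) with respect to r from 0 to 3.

-4*log(2) + 4*log(11)

Let u = r**2 + 2, so du = 2*r dr. When r = 0, u = 2; when r = 3, u = 11.
The integral becomes 4·∫ 1/u du from 2 to 11, with antiderivative 4*log(u).
Back in r: F(r) = 4*log(r**2 + 2).
Then F(3) - F(0) = (4*log(11)) - (log(16)) = -4*log(2) + 4*log(11).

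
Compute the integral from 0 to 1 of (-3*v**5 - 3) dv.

By the power rule, an antiderivative is F(v) = -v**6/2 - 3*v.
Then F(1) - F(0) = (-7/2) - (0) = -7/2.

-7/2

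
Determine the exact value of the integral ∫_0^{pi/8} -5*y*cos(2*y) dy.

Integrate by parts once (u = y, dv = -5*cos(2*y) dy).
An antiderivative is F(y) = -5*y*sin(2*y)/2 - 5*cos(2*y)/4.
Then F(pi/8) - F(0) = (5*sqrt(2)*(-4 - pi)/32) - (-5/4) = -5*sqrt(2)/8 - 5*sqrt(2)*pi/32 + 5/4.

-5*sqrt(2)/8 - 5*sqrt(2)*pi/32 + 5/4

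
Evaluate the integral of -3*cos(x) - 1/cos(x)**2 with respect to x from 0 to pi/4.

-3*sqrt(2)/2 - 1

An antiderivative is F(x) = -3*sin(x) - tan(x).
Then F(pi/4) - F(0) = (-3*sqrt(2)/2 - 1) - (0) = -3*sqrt(2)/2 - 1.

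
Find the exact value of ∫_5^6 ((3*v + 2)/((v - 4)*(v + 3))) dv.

log(9/2)

Factor the denominator: v**2 - v - 12 = (v + 3)(v - 4).
Partial fractions: (3*v + 2)/((v - 4)*(v + 3)) = 1/(v + 3) + 2/(v - 4).
An antiderivative is F(v) = 2*log(v - 4) + log(v + 3).
Then F(6) - F(5) = (log(36)) - (log(8)) = log(9/2).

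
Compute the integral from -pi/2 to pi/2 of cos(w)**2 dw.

Use the identity cos^2(w) = (1 + cos(2*w))/2.
An antiderivative is F(w) = w/2 + sin(2*w)/4.
Then F(pi/2) - F(-pi/2) = (pi/4) - (-pi/4) = pi/2.

pi/2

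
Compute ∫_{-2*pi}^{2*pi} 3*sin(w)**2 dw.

Use the identity sin^2(w) = (1 - cos(2*w))/2.
An antiderivative is F(w) = 3*w/2 - 3*sin(2*w)/4.
Then F(2*pi) - F(-2*pi) = (3*pi) - (-3*pi) = 6*pi.

6*pi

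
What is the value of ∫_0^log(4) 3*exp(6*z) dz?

Let u = exp(z), so du = exp(z) dz. When z = 0, u = 1; when z = log(4), u = 4.
The integral becomes 3·∫ u**5 du from 1 to 4, with antiderivative u**6/2.
Back in z: F(z) = exp(6*z)/2.
Then F(log(4)) - F(0) = (2048) - (1/2) = 4095/2.

4095/2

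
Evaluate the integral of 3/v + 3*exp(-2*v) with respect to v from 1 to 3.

-3*exp(-6)/2 + 3*exp(-2)/2 + 3*log(3)

An antiderivative is F(v) = 3*log(v) - 3*exp(-2*v)/2.
Then F(3) - F(1) = (-3*exp(-6)/2 + 3*log(3)) - (-3*exp(-2)/2) = -3*exp(-6)/2 + 3*exp(-2)/2 + 3*log(3).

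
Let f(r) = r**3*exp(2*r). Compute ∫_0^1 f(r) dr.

Integrate by parts 3 times (u = r^3, dv = exp(2*r) dr).
An antiderivative is F(r) = (4*r**3 - 6*r**2 + 6*r - 3)*exp(2*r)/8.
Then F(1) - F(0) = (exp(2)/8) - (-3/8) = 3/8 + exp(2)/8.

3/8 + exp(2)/8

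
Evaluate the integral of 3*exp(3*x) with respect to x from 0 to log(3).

An antiderivative is F(x) = exp(3*x).
Then F(log(3)) - F(0) = (27) - (1) = 26.

26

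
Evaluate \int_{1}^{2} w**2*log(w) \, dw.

Integrate by parts once (u = ln w, dv = w**2 dw).
An antiderivative is F(w) = w**3*(3*log(w) - 1)/9.
Then F(2) - F(1) = (-8/9 + 8*log(2)/3) - (-1/9) = -7/9 + 8*log(2)/3.

-7/9 + 8*log(2)/3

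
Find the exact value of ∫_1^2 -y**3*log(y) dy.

Integrate by parts once (u = ln y, dv = -y**3 dy).
An antiderivative is F(y) = -y**4*(4*log(y) - 1)/16.
Then F(2) - F(1) = (1 - log(16)) - (1/16) = 15/16 - log(16).

15/16 - log(16)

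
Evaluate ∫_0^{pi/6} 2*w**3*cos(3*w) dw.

Integrate by parts 3 times (u = w^3, dv = 2*cos(3*w) dw).
An antiderivative is F(w) = 2*w**3*sin(3*w)/3 + 2*w**2*cos(3*w)/3 - 4*w*sin(3*w)/9 - 4*cos(3*w)/27.
Then F(pi/6) - F(0) = (pi*(-24 + pi**2)/324) - (-4/27) = -2*pi/27 + pi**3/324 + 4/27.

-2*pi/27 + pi**3/324 + 4/27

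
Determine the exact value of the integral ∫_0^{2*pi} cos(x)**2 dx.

pi

Use the identity cos^2(x) = (1 + cos(2*x))/2.
An antiderivative is F(x) = x/2 + sin(2*x)/4.
Then F(2*pi) - F(0) = (pi) - (0) = pi.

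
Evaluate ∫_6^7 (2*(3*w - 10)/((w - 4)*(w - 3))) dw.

log(9)

Factor the denominator: w**2 - 7*w + 12 = (w - 3)(w - 4).
Partial fractions: 2*(3*w - 10)/((w - 4)*(w - 3)) = 2/(w - 3) + 4/(w - 4).
An antiderivative is F(w) = 4*log(w - 4) + 2*log(w - 3).
Then F(7) - F(6) = (4*log(2) + 4*log(3)) - (2*log(3) + 4*log(2)) = log(9).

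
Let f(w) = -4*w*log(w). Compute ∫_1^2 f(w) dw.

3 - 8*log(2)

Integrate by parts once (u = ln w, dv = -4*w dw).
An antiderivative is F(w) = -w**2*(2*log(w) - 1).
Then F(2) - F(1) = (4 - 8*log(2)) - (1) = 3 - 8*log(2).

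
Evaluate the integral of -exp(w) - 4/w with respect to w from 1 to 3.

-exp(3) - log(81) + exp(1)

An antiderivative is F(w) = -exp(w) - 4*log(w).
Then F(3) - F(1) = (-exp(3) - log(81)) - (-exp(1)) = -exp(3) - log(81) + exp(1).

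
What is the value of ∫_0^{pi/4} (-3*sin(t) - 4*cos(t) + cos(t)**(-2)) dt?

-2 - sqrt(2)/2

An antiderivative is F(t) = -4*sin(t) + 3*cos(t) + tan(t).
Then F(pi/4) - F(0) = (1 - sqrt(2)/2) - (3) = -2 - sqrt(2)/2.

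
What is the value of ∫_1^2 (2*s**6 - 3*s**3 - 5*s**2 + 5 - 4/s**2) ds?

By the power rule, an antiderivative is F(s) = 2*s**7/7 - 3*s**4/4 - 5*s**3/3 + 5*s + 4/s.
Then F(2) - F(1) = (488/21) - (577/84) = 1375/84.

1375/84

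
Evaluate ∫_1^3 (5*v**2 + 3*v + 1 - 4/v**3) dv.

500/9

By the power rule, an antiderivative is F(v) = 5*v**3/3 + 3*v**2/2 + v + 2/v**2.
Then F(3) - F(1) = (1111/18) - (37/6) = 500/9.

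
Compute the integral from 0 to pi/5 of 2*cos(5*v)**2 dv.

Use the identity cos^2(5*v) = (1 + cos(10*v))/2.
An antiderivative is F(v) = v + sin(10*v)/10.
Then F(pi/5) - F(0) = (pi/5) - (0) = pi/5.

pi/5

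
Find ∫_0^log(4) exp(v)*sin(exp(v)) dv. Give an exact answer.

cos(1) - cos(4)

Let u = exp(v), so du = exp(v) dv. When v = 0, u = 1; when v = log(4), u = 4.
The integral becomes ∫ sin(u) du from 1 to 4, with antiderivative -cos(u).
Back in v: F(v) = -cos(exp(v)).
Then F(log(4)) - F(0) = (-cos(4)) - (-cos(1)) = cos(1) - cos(4).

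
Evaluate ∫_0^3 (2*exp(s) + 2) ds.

An antiderivative is F(s) = 2*s + 2*exp(s).
Then F(3) - F(0) = (6 + 2*exp(3)) - (2) = 4 + 2*exp(3).

4 + 2*exp(3)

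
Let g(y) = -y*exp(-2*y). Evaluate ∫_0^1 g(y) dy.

(3 - exp(2))*exp(-2)/4

Integrate by parts once (u = y, dv = -exp(-2*y) dy).
An antiderivative is F(y) = (2*y + 1)*exp(-2*y)/4.
Then F(1) - F(0) = (3*exp(-2)/4) - (1/4) = (3 - exp(2))*exp(-2)/4.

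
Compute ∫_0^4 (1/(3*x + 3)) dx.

An antiderivative is F(x) = log(3*x + 3)/3.
Then F(4) - F(0) = (log(15)/3) - (log(3)/3) = log(5)/3.

log(5)/3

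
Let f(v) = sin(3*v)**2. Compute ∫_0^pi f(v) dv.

Use the identity sin^2(3*v) = (1 - cos(6*v))/2.
An antiderivative is F(v) = v/2 - sin(6*v)/12.
Then F(pi) - F(0) = (pi/2) - (0) = pi/2.

pi/2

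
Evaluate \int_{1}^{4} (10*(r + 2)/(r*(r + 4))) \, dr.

-5*log(5) + 25*log(2)

Factor the denominator: r**2 + 4*r = (r + 4)r.
Partial fractions: 10*(r + 2)/(r*(r + 4)) = 5/(r + 4) + 5/r.
An antiderivative is F(r) = 5*log(r) + 5*log(r + 4).
Then F(4) - F(1) = (25*log(2)) - (5*log(5)) = -5*log(5) + 25*log(2).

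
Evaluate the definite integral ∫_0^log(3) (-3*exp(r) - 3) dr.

An antiderivative is F(r) = -3*r - 3*exp(r).
Then F(log(3)) - F(0) = (-9 - 3*log(3)) - (-3) = -6 - 3*log(3).

-6 - 3*log(3)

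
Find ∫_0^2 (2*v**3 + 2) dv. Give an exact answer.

12

By the power rule, an antiderivative is F(v) = v**4/2 + 2*v.
Then F(2) - F(0) = (12) - (0) = 12.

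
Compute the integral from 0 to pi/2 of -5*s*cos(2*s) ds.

Integrate by parts once (u = s, dv = -5*cos(2*s) ds).
An antiderivative is F(s) = -5*s*sin(2*s)/2 - 5*cos(2*s)/4.
Then F(pi/2) - F(0) = (5/4) - (-5/4) = 5/2.

5/2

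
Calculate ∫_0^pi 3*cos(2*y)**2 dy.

3*pi/2

Use the identity cos^2(2*y) = (1 + cos(4*y))/2.
An antiderivative is F(y) = 3*y/2 + 3*sin(4*y)/8.
Then F(pi) - F(0) = (3*pi/2) - (0) = 3*pi/2.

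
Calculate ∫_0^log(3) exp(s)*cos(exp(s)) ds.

Let u = exp(s), so du = exp(s) ds. When s = 0, u = 1; when s = log(3), u = 3.
The integral becomes ∫ cos(u) du from 1 to 3, with antiderivative sin(u).
Back in s: F(s) = sin(exp(s)).
Then F(log(3)) - F(0) = (sin(3)) - (sin(1)) = -sin(1) + sin(3).

-sin(1) + sin(3)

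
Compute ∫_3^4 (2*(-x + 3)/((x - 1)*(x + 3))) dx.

-3*log(7) + 2*log(2) + 4*log(3)

Factor the denominator: x**2 + 2*x - 3 = (x + 3)(x - 1).
Partial fractions: 2*(-x + 3)/((x - 1)*(x + 3)) = -3/(x + 3) + 1/(x - 1).
An antiderivative is F(x) = log(x - 1) - 3*log(x + 3).
Then F(4) - F(3) = (-3*log(7) + log(3)) - (-3*log(3) - 2*log(2)) = -3*log(7) + 2*log(2) + 4*log(3).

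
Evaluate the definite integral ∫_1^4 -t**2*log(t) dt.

7 - 128*log(2)/3

Integrate by parts once (u = ln t, dv = -t**2 dt).
An antiderivative is F(t) = -t**3*(3*log(t) - 1)/9.
Then F(4) - F(1) = (64/9 - 128*log(2)/3) - (1/9) = 7 - 128*log(2)/3.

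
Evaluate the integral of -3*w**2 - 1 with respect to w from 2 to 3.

By the power rule, an antiderivative is F(w) = -w**3 - w.
Then F(3) - F(2) = (-30) - (-10) = -20.

-20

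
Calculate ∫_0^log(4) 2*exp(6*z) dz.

Let u = exp(z), so du = exp(z) dz. When z = 0, u = 1; when z = log(4), u = 4.
The integral becomes 2·∫ u**5 du from 1 to 4, with antiderivative u**6/3.
Back in z: F(z) = exp(6*z)/3.
Then F(log(4)) - F(0) = (4096/3) - (1/3) = 1365.

1365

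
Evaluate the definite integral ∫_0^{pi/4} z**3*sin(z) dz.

Integrate by parts 3 times (u = z^3, dv = sin(z) dz).
An antiderivative is F(z) = -z**3*cos(z) + 3*z**2*sin(z) + 6*z*cos(z) - 6*sin(z).
Then F(pi/4) - F(0) = (sqrt(2)*(-384 - pi**3 + 12*pi**2 + 96*pi)/128) - (0) = sqrt(2)*(-384 - pi**3 + 12*pi**2 + 96*pi)/128.

sqrt(2)*(-384 - pi**3 + 12*pi**2 + 96*pi)/128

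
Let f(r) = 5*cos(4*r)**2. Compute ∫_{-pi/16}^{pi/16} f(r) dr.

Use the identity cos^2(4*r) = (1 + cos(8*r))/2.
An antiderivative is F(r) = 5*r/2 + 5*sin(8*r)/16.
Then F(pi/16) - F(-pi/16) = (5/16 + 5*pi/32) - (-5*pi/32 - 5/16) = 5/8 + 5*pi/16.

5/8 + 5*pi/16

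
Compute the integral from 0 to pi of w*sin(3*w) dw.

pi/3

Integrate by parts once (u = w, dv = sin(3*w) dw).
An antiderivative is F(w) = -w*cos(3*w)/3 + sin(3*w)/9.
Then F(pi) - F(0) = (pi/3) - (0) = pi/3.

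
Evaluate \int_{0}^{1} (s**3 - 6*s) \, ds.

By the power rule, an antiderivative is F(s) = s**4/4 - 3*s**2.
Then F(1) - F(0) = (-11/4) - (0) = -11/4.

-11/4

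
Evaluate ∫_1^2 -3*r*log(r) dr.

Integrate by parts once (u = ln r, dv = -3*r dr).
An antiderivative is F(r) = -3*r**2*(2*log(r) - 1)/4.
Then F(2) - F(1) = (3 - log(64)) - (3/4) = 9/4 - log(64).

9/4 - log(64)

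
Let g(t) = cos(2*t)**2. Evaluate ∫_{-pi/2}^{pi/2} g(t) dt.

Use the identity cos^2(2*t) = (1 + cos(4*t))/2.
An antiderivative is F(t) = t/2 + sin(4*t)/8.
Then F(pi/2) - F(-pi/2) = (pi/4) - (-pi/4) = pi/2.

pi/2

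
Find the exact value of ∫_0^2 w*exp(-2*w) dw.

Integrate by parts once (u = w, dv = exp(-2*w) dw).
An antiderivative is F(w) = (-2*w - 1)*exp(-2*w)/4.
Then F(2) - F(0) = (-5*exp(-4)/4) - (-1/4) = (-5 + exp(4))*exp(-4)/4.

(-5 + exp(4))*exp(-4)/4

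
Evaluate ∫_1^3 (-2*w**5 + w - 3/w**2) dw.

By the power rule, an antiderivative is F(w) = -w**6/3 + w**2/2 + 3/w.
Then F(3) - F(1) = (-475/2) - (19/6) = -722/3.

-722/3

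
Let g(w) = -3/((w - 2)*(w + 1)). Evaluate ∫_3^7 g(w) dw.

log(2/5)

Factor the denominator: w**2 - w - 2 = (w + 1)(w - 2).
Partial fractions: -3/((w - 2)*(w + 1)) = 1/(w + 1) - 1/(w - 2).
An antiderivative is F(w) = -log(w - 2) + log(w + 1).
Then F(7) - F(3) = (log(8/5)) - (log(4)) = log(2/5).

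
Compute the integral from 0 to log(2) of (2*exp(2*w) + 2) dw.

An antiderivative is F(w) = exp(2*w) + 2*w.
Then F(log(2)) - F(0) = (2*log(2) + 4) - (1) = log(4) + 3.

log(4) + 3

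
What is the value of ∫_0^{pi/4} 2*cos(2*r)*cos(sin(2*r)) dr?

sin(1)

Let u = sin(2*r), so du = 2*cos(2*r) dr. When r = 0, u = 0; when r = pi/4, u = 1.
The integral becomes ∫ cos(u) du from 0 to 1, with antiderivative sin(u).
Back in r: F(r) = sin(sin(2*r)).
Then F(pi/4) - F(0) = (sin(1)) - (0) = sin(1).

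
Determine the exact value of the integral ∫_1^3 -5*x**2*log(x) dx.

Integrate by parts once (u = ln x, dv = -5*x**2 dx).
An antiderivative is F(x) = -5*x**3*(3*log(x) - 1)/9.
Then F(3) - F(1) = (15 - 45*log(3)) - (5/9) = 130/9 - 45*log(3).

130/9 - 45*log(3)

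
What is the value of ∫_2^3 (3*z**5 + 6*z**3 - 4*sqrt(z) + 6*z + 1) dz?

-8*sqrt(3) + 16*sqrt(2)/3 + 446

By the power rule, an antiderivative is F(z) = z**6/2 + 3*z**4/2 - 8*z**(3/2)/3 + 3*z**2 + z.
Then F(3) - F(2) = (516 - 8*sqrt(3)) - (70 - 16*sqrt(2)/3) = -8*sqrt(3) + 16*sqrt(2)/3 + 446.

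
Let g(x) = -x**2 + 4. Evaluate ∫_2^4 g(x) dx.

By the power rule, an antiderivative is F(x) = -x**3/3 + 4*x.
Then F(4) - F(2) = (-16/3) - (16/3) = -32/3.

-32/3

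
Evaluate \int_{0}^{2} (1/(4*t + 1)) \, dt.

log(3)/2

An antiderivative is F(t) = log(4*t + 1)/4.
Then F(2) - F(0) = (log(3)/2) - (0) = log(3)/2.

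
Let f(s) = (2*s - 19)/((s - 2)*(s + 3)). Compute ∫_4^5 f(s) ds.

Factor the denominator: s**2 + s - 6 = (s + 3)(s - 2).
Partial fractions: (2*s - 19)/((s - 2)*(s + 3)) = 5/(s + 3) - 3/(s - 2).
An antiderivative is F(s) = -3*log(s - 2) + 5*log(s + 3).
Then F(5) - F(4) = (-3*log(3) + 15*log(2)) - (-3*log(2) + 5*log(7)) = -5*log(7) - 3*log(3) + 18*log(2).

-5*log(7) - 3*log(3) + 18*log(2)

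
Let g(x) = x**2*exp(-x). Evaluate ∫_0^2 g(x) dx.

Integrate by parts twice (u = x^2, dv = exp(-x) dx).
An antiderivative is F(x) = (-x**2 - 2*x - 2)*exp(-x).
Then F(2) - F(0) = (-10*exp(-2)) - (-2) = 2 - 10*exp(-2).

2 - 10*exp(-2)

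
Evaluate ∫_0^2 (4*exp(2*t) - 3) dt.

-8 + 2*exp(4)

An antiderivative is F(t) = 2*exp(2*t) - 3*t.
Then F(2) - F(0) = (-6 + 2*exp(4)) - (2) = -8 + 2*exp(4).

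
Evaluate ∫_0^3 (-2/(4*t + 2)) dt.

An antiderivative is F(t) = -log(4*t + 2)/2.
Then F(3) - F(0) = (-log(14)/2) - (-log(2)/2) = -log(14)/2 + log(2)/2.

-log(14)/2 + log(2)/2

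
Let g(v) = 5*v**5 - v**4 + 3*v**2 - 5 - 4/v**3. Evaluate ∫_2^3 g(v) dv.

23656/45

By the power rule, an antiderivative is F(v) = 5*v**6/6 - v**5/5 + v**3 - 5*v + 2/v**2.
Then F(3) - F(2) = (51401/90) - (1363/30) = 23656/45.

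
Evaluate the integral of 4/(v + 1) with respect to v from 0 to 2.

log(81)

An antiderivative is F(v) = 4*log(v + 1).
Then F(2) - F(0) = (log(81)) - (0) = log(81).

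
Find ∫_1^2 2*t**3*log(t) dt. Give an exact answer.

Integrate by parts once (u = ln t, dv = 2*t**3 dt).
An antiderivative is F(t) = t**4*(4*log(t) - 1)/8.
Then F(2) - F(1) = (-2 + 8*log(2)) - (-1/8) = -15/8 + 8*log(2).

-15/8 + 8*log(2)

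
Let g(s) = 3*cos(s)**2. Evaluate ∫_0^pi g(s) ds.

3*pi/2

Use the identity cos^2(s) = (1 + cos(2*s))/2.
An antiderivative is F(s) = 3*s/2 + 3*sin(2*s)/4.
Then F(pi) - F(0) = (3*pi/2) - (0) = 3*pi/2.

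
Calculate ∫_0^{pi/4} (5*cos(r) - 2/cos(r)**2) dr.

An antiderivative is F(r) = 5*sin(r) - 2*tan(r).
Then F(pi/4) - F(0) = (-2 + 5*sqrt(2)/2) - (0) = -2 + 5*sqrt(2)/2.

-2 + 5*sqrt(2)/2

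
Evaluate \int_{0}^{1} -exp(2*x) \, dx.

1/2 - exp(2)/2

An antiderivative is F(x) = -exp(2*x)/2.
Then F(1) - F(0) = (-exp(2)/2) - (-1/2) = 1/2 - exp(2)/2.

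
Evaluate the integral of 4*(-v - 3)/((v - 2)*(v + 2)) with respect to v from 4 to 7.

-5*log(5) + log(3) + 4*log(2)

Factor the denominator: v**2 - 4 = (v + 2)(v - 2).
Partial fractions: 4*(-v - 3)/((v - 2)*(v + 2)) = 1/(v + 2) - 5/(v - 2).
An antiderivative is F(v) = -5*log(v - 2) + log(v + 2).
Then F(7) - F(4) = (-5*log(5) + 2*log(3)) - (log(3/16)) = -5*log(5) + log(3) + 4*log(2).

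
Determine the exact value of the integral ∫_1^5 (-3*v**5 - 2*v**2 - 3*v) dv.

-23792/3

By the power rule, an antiderivative is F(v) = -v**6/2 - 2*v**3/3 - 3*v**2/2.
Then F(5) - F(1) = (-23800/3) - (-8/3) = -23792/3.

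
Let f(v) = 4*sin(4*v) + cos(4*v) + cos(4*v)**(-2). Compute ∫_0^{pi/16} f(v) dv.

5/4 - 3*sqrt(2)/8

An antiderivative is F(v) = sin(4*v)/4 - cos(4*v) + tan(4*v)/4.
Then F(pi/16) - F(0) = (1/4 - 3*sqrt(2)/8) - (-1) = 5/4 - 3*sqrt(2)/8.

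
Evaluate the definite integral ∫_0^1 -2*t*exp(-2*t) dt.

Integrate by parts once (u = t, dv = -2*exp(-2*t) dt).
An antiderivative is F(t) = (2*t + 1)*exp(-2*t)/2.
Then F(1) - F(0) = (3*exp(-2)/2) - (1/2) = (3 - exp(2))*exp(-2)/2.

(3 - exp(2))*exp(-2)/2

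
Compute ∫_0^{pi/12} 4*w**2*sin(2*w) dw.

Integrate by parts twice (u = w^2, dv = 4*sin(2*w) dw).
An antiderivative is F(w) = -2*w**2*cos(2*w) + 2*w*sin(2*w) + cos(2*w).
Then F(pi/12) - F(0) = (-sqrt(3)*pi**2/144 + pi/12 + sqrt(3)/2) - (1) = -1 - sqrt(3)*pi**2/144 + pi/12 + sqrt(3)/2.

-1 - sqrt(3)*pi**2/144 + pi/12 + sqrt(3)/2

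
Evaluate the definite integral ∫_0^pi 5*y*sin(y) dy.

Integrate by parts once (u = y, dv = 5*sin(y) dy).
An antiderivative is F(y) = -5*y*cos(y) + 5*sin(y).
Then F(pi) - F(0) = (5*pi) - (0) = 5*pi.

5*pi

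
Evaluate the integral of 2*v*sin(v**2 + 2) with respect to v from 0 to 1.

cos(2) - cos(3)

Let u = v**2 + 2, so du = 2*v dv. When v = 0, u = 2; when v = 1, u = 3.
The integral becomes ∫ sin(u) du from 2 to 3, with antiderivative -cos(u).
Back in v: F(v) = -cos(v**2 + 2).
Then F(1) - F(0) = (-cos(3)) - (-cos(2)) = cos(2) - cos(3).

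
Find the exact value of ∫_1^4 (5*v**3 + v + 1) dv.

1317/4

By the power rule, an antiderivative is F(v) = 5*v**4/4 + v**2/2 + v.
Then F(4) - F(1) = (332) - (11/4) = 1317/4.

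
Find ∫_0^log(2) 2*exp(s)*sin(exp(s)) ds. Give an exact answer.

-2*cos(2) + 2*cos(1)

Let u = exp(s), so du = exp(s) ds. When s = 0, u = 1; when s = log(2), u = 2.
The integral becomes 2·∫ sin(u) du from 1 to 2, with antiderivative -2*cos(u).
Back in s: F(s) = -2*cos(exp(s)).
Then F(log(2)) - F(0) = (-2*cos(2)) - (-2*cos(1)) = -2*cos(2) + 2*cos(1).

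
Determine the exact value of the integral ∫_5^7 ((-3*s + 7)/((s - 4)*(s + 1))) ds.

Factor the denominator: s**2 - 3*s - 4 = (s + 1)(s - 4).
Partial fractions: (-3*s + 7)/((s - 4)*(s + 1)) = -2/(s + 1) - 1/(s - 4).
An antiderivative is F(s) = -log(s - 4) - 2*log(s + 1).
Then F(7) - F(5) = (-6*log(2) - log(3)) - (-log(36)) = log(3/16).

log(3/16)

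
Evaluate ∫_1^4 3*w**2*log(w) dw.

Integrate by parts once (u = ln w, dv = 3*w**2 dw).
An antiderivative is F(w) = w**3*(3*log(w) - 1)/3.
Then F(4) - F(1) = (-64/3 + 128*log(2)) - (-1/3) = -21 + 128*log(2).

-21 + 128*log(2)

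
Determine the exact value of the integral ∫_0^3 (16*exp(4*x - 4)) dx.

Let u = 4*x - 4, so du = 4 dx. When x = 0, u = -4; when x = 3, u = 8.
The integral becomes 4·∫ exp(u) du from -4 to 8, with antiderivative 4*exp(u).
Back in x: F(x) = 4*exp(4*x - 4).
Then F(3) - F(0) = (4*exp(8)) - (4*exp(-4)) = -(4 - 4*exp(12))*exp(-4).

-(4 - 4*exp(12))*exp(-4)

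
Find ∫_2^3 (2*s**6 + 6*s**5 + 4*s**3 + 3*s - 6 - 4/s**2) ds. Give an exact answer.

55403/42

By the power rule, an antiderivative is F(s) = 2*s**7/7 + s**6 + s**4 + 3*s**2/2 - 6*s + 4/s.
Then F(3) - F(2) = (60131/42) - (788/7) = 55403/42.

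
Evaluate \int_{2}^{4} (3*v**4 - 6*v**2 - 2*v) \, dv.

By the power rule, an antiderivative is F(v) = 3*v**5/5 - 2*v**3 - v**2.
Then F(4) - F(2) = (2352/5) - (-4/5) = 2356/5.

2356/5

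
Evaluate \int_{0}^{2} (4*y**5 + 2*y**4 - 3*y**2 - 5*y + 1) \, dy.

592/15

By the power rule, an antiderivative is F(y) = 2*y**6/3 + 2*y**5/5 - y**3 - 5*y**2/2 + y.
Then F(2) - F(0) = (592/15) - (0) = 592/15.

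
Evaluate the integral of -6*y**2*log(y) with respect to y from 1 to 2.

Integrate by parts once (u = ln y, dv = -6*y**2 dy).
An antiderivative is F(y) = -2*y**3*(3*log(y) - 1)/3.
Then F(2) - F(1) = (16/3 - 16*log(2)) - (2/3) = 14/3 - 16*log(2).

14/3 - 16*log(2)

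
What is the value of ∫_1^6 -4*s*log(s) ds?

-72*log(3) - 72*log(2) + 35

Integrate by parts once (u = ln s, dv = -4*s ds).
An antiderivative is F(s) = -s**2*(2*log(s) - 1).
Then F(6) - F(1) = (-72*log(3) - 72*log(2) + 36) - (1) = -72*log(3) - 72*log(2) + 35.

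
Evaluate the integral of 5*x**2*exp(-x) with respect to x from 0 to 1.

10 - 25*exp(-1)

Integrate by parts twice (u = x^2, dv = 5*exp(-x) dx).
An antiderivative is F(x) = (-5*x**2 - 10*x - 10)*exp(-x).
Then F(1) - F(0) = (-25*exp(-1)) - (-10) = 10 - 25*exp(-1).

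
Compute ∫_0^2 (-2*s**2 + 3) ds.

2/3

By the power rule, an antiderivative is F(s) = -2*s**3/3 + 3*s.
Then F(2) - F(0) = (2/3) - (0) = 2/3.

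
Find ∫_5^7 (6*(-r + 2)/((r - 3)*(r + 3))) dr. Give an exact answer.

-5*log(5) + 9*log(2)

Factor the denominator: r**2 - 9 = (r + 3)(r - 3).
Partial fractions: 6*(-r + 2)/((r - 3)*(r + 3)) = -5/(r + 3) - 1/(r - 3).
An antiderivative is F(r) = -log(r - 3) - 5*log(r + 3).
Then F(7) - F(5) = (-5*log(5) - 7*log(2)) - (-16*log(2)) = -5*log(5) + 9*log(2).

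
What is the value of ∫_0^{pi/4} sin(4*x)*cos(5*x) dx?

Use the identity sin(4*x)cos(5*x) = [sin(9*x) + sin(-x)]/2.
An antiderivative is F(x) = cos(x)/2 - cos(9*x)/18.
Then F(pi/4) - F(0) = (2*sqrt(2)/9) - (4/9) = -4/9 + 2*sqrt(2)/9.

-4/9 + 2*sqrt(2)/9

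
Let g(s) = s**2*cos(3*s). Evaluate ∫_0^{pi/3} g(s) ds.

-2*pi/27

Integrate by parts twice (u = s^2, dv = cos(3*s) ds).
An antiderivative is F(s) = s**2*sin(3*s)/3 + 2*s*cos(3*s)/9 - 2*sin(3*s)/27.
Then F(pi/3) - F(0) = (-2*pi/27) - (0) = -2*pi/27.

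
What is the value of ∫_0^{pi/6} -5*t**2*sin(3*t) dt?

Integrate by parts twice (u = t^2, dv = -5*sin(3*t) dt).
An antiderivative is F(t) = 5*t**2*cos(3*t)/3 - 10*t*sin(3*t)/9 - 10*cos(3*t)/27.
Then F(pi/6) - F(0) = (-5*pi/27) - (-10/27) = 10/27 - 5*pi/27.

10/27 - 5*pi/27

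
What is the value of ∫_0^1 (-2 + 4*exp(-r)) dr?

2 - 4*exp(-1)

An antiderivative is F(r) = -2*r - 4*exp(-r).
Then F(1) - F(0) = (-2 - 4*exp(-1)) - (-4) = 2 - 4*exp(-1).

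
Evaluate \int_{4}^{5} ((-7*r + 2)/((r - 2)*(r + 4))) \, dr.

-12*log(3) + 17*log(2)

Factor the denominator: r**2 + 2*r - 8 = (r + 4)(r - 2).
Partial fractions: (-7*r + 2)/((r - 2)*(r + 4)) = -5/(r + 4) - 2/(r - 2).
An antiderivative is F(r) = -2*log(r - 2) - 5*log(r + 4).
Then F(5) - F(4) = (-12*log(3)) - (-17*log(2)) = -12*log(3) + 17*log(2).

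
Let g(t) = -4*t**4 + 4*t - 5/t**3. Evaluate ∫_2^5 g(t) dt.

-97317/40

By the power rule, an antiderivative is F(t) = -4*t**5/5 + 2*t**2 + 5/(2*t**2).
Then F(5) - F(2) = (-24499/10) - (-679/40) = -97317/40.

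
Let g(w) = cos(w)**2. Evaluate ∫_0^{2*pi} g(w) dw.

Use the identity cos^2(w) = (1 + cos(2*w))/2.
An antiderivative is F(w) = w/2 + sin(2*w)/4.
Then F(2*pi) - F(0) = (pi) - (0) = pi.

pi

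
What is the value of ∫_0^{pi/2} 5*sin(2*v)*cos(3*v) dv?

-2

Use the identity sin(2*v)cos(3*v) = [sin(5*v) + sin(-v)]/2.
An antiderivative is F(v) = 5*cos(v)/2 - cos(5*v)/2.
Then F(pi/2) - F(0) = (0) - (2) = -2.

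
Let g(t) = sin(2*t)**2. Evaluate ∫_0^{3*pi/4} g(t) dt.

3*pi/8

Use the identity sin^2(2*t) = (1 - cos(4*t))/2.
An antiderivative is F(t) = t/2 - sin(4*t)/8.
Then F(3*pi/4) - F(0) = (3*pi/8) - (0) = 3*pi/8.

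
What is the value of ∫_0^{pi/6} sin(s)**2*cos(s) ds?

1/24

Let u = sin(s), so du = cos(s) ds. When s = 0, u = 0; when s = pi/6, u = 1/2.
The integral becomes ∫ u**2 du from 0 to 1/2, with antiderivative u**3/3.
Back in s: F(s) = sin(s)**3/3.
Then F(pi/6) - F(0) = (1/24) - (0) = 1/24.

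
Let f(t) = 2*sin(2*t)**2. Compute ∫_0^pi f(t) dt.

Use the identity sin^2(2*t) = (1 - cos(4*t))/2.
An antiderivative is F(t) = t - sin(4*t)/4.
Then F(pi) - F(0) = (pi) - (0) = pi.

pi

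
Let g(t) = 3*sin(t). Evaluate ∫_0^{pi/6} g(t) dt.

An antiderivative is F(t) = -3*cos(t).
Then F(pi/6) - F(0) = (-3*sqrt(3)/2) - (-3) = 3 - 3*sqrt(3)/2.

3 - 3*sqrt(3)/2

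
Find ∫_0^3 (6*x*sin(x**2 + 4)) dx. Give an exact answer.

-3*cos(13) + 3*cos(4)

Let u = x**2 + 4, so du = 2*x dx. When x = 0, u = 4; when x = 3, u = 13.
The integral becomes 3·∫ sin(u) du from 4 to 13, with antiderivative -3*cos(u).
Back in x: F(x) = -3*cos(x**2 + 4).
Then F(3) - F(0) = (-3*cos(13)) - (-3*cos(4)) = -3*cos(13) + 3*cos(4).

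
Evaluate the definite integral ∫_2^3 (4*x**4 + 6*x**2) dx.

By the power rule, an antiderivative is F(x) = 4*x**5/5 + 2*x**3.
Then F(3) - F(2) = (1242/5) - (208/5) = 1034/5.

1034/5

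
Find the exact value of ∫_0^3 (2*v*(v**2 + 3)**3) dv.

20655/4

Let u = v**2 + 3, so du = 2*v dv. When v = 0, u = 3; when v = 3, u = 12.
The integral becomes ∫ u**3 du from 3 to 12, with antiderivative u**4/4.
Back in v: F(v) = (v**2 + 3)**4/4.
Then F(3) - F(0) = (5184) - (81/4) = 20655/4.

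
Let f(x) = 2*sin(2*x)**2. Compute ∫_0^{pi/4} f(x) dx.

pi/4

Use the identity sin^2(2*x) = (1 - cos(4*x))/2.
An antiderivative is F(x) = x - sin(4*x)/4.
Then F(pi/4) - F(0) = (pi/4) - (0) = pi/4.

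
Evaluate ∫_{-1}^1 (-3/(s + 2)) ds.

-log(27)

An antiderivative is F(s) = -3*log(s + 2).
Then F(1) - F(-1) = (-log(27)) - (0) = -log(27).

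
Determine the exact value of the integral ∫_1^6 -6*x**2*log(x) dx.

Integrate by parts once (u = ln x, dv = -6*x**2 dx).
An antiderivative is F(x) = -2*x**3*(3*log(x) - 1)/3.
Then F(6) - F(1) = (-432*log(3) - 432*log(2) + 144) - (2/3) = -432*log(3) - 432*log(2) + 430/3.

-432*log(3) - 432*log(2) + 430/3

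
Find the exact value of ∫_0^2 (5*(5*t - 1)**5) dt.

Let u = 5*t - 1, so du = 5 dt. When t = 0, u = -1; when t = 2, u = 9.
The integral becomes ∫ u**5 du from -1 to 9, with antiderivative u**6/6.
Back in t: F(t) = (5*t - 1)**6/6.
Then F(2) - F(0) = (177147/2) - (1/6) = 265720/3.

265720/3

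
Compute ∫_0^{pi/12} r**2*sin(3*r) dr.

Integrate by parts twice (u = r^2, dv = sin(3*r) dr).
An antiderivative is F(r) = -r**2*cos(3*r)/3 + 2*r*sin(3*r)/9 + 2*cos(3*r)/27.
Then F(pi/12) - F(0) = (sqrt(2)*(-pi**2 + 8*pi + 32)/864) - (2/27) = -2/27 - sqrt(2)*pi**2/864 + sqrt(2)*pi/108 + sqrt(2)/27.

-2/27 - sqrt(2)*pi**2/864 + sqrt(2)*pi/108 + sqrt(2)/27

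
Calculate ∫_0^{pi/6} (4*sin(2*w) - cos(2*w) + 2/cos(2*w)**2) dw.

1 + 3*sqrt(3)/4

An antiderivative is F(w) = -sin(2*w)/2 - 2*cos(2*w) + tan(2*w).
Then F(pi/6) - F(0) = (-1 + 3*sqrt(3)/4) - (-2) = 1 + 3*sqrt(3)/4.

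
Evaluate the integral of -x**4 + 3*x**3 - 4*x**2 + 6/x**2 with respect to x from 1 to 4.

By the power rule, an antiderivative is F(x) = -x**5/5 + 3*x**4/4 - 4*x**3/3 - 6/x.
Then F(4) - F(1) = (-2989/30) - (-407/60) = -1857/20.

-1857/20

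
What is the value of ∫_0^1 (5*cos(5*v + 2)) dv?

-sin(2) + sin(7)

Let u = 5*v + 2, so du = 5 dv. When v = 0, u = 2; when v = 1, u = 7.
The integral becomes ∫ cos(u) du from 2 to 7, with antiderivative sin(u).
Back in v: F(v) = sin(5*v + 2).
Then F(1) - F(0) = (sin(7)) - (sin(2)) = -sin(2) + sin(7).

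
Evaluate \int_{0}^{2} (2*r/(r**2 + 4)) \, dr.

Let u = r**2 + 4, so du = 2*r dr. When r = 0, u = 4; when r = 2, u = 8.
The integral becomes ∫ 1/u du from 4 to 8, with antiderivative log(u).
Back in r: F(r) = log(r**2 + 4).
Then F(2) - F(0) = (log(8)) - (log(4)) = log(2).

log(2)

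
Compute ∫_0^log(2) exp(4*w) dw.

15/4

Let u = exp(w), so du = exp(w) dw. When w = 0, u = 1; when w = log(2), u = 2.
The integral becomes ∫ u**3 du from 1 to 2, with antiderivative u**4/4.
Back in w: F(w) = exp(4*w)/4.
Then F(log(2)) - F(0) = (4) - (1/4) = 15/4.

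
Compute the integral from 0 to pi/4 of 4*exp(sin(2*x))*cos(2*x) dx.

-2 + 2*E

Let u = sin(2*x), so du = 2*cos(2*x) dx. When x = 0, u = 0; when x = pi/4, u = 1.
The integral becomes 2·∫ exp(u) du from 0 to 1, with antiderivative 2*exp(u).
Back in x: F(x) = 2*exp(sin(2*x)).
Then F(pi/4) - F(0) = (2*E) - (2) = -2 + 2*E.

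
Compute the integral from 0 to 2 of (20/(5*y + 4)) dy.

Let u = 5*y + 4, so du = 5 dy. When y = 0, u = 4; when y = 2, u = 14.
The integral becomes 4·∫ 1/u du from 4 to 14, with antiderivative 4*log(u).
Back in y: F(y) = 4*log(5*y + 4).
Then F(2) - F(0) = (4*log(2) + 4*log(7)) - (8*log(2)) = -4*log(2) + 4*log(7).

-4*log(2) + 4*log(7)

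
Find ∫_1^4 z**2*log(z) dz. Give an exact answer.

Integrate by parts once (u = ln z, dv = z**2 dz).
An antiderivative is F(z) = z**3*(3*log(z) - 1)/9.
Then F(4) - F(1) = (-64/9 + 128*log(2)/3) - (-1/9) = -7 + 128*log(2)/3.

-7 + 128*log(2)/3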